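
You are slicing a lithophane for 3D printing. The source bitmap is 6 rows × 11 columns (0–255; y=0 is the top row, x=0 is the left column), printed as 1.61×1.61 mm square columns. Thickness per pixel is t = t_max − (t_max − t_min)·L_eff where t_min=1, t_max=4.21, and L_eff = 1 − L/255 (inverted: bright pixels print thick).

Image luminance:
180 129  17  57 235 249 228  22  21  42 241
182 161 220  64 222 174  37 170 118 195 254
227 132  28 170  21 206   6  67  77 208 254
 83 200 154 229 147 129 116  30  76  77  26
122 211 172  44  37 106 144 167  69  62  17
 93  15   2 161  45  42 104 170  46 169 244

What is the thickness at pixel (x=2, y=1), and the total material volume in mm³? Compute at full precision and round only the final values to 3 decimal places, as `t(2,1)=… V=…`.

t(2,1)=3.769 V=436.132

span = t_max - t_min = 4.21 - 1 = 3.210
L(2,1) = 220, L_eff = 1 - 220/255 = 0.137255 (inverted)
t(2,1) = 4.21 - 3.210·0.137255 = 3.769
Σt over all 6·11 pixels = 1430161/8500 ≈ 168.2542353
V = pitch²·Σt = 1.61²·1430161/8500 = 436.132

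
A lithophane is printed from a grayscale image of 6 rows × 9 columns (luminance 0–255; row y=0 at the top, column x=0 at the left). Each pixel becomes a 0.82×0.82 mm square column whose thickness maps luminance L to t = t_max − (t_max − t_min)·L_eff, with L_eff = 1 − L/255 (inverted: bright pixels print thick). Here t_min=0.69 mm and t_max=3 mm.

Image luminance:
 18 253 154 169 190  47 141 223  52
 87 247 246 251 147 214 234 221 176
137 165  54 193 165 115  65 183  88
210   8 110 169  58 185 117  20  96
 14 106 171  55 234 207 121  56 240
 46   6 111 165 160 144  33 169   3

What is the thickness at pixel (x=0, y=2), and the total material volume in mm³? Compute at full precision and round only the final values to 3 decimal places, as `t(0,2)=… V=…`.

span = t_max - t_min = 3 - 0.69 = 2.310
L(0,2) = 137, L_eff = 1 - 137/255 = 0.462745 (inverted)
t(0,2) = 3 - 2.310·0.462745 = 1.931
Σt over all 6·9 pixels = 874883/8500 ≈ 102.9274118
V = pitch²·Σt = 0.82²·874883/8500 = 69.208

t(0,2)=1.931 V=69.208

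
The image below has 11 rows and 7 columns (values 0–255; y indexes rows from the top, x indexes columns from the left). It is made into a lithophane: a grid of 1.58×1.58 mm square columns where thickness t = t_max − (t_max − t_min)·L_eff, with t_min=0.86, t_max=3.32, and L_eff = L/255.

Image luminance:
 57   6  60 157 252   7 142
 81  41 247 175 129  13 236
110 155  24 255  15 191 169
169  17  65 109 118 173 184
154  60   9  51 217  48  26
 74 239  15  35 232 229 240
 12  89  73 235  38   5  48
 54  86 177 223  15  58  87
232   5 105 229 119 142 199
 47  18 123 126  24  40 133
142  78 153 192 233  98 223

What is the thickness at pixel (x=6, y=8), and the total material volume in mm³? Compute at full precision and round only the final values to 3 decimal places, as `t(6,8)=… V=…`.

t(6,8)=1.400 V=425.118

span = t_max - t_min = 3.32 - 0.86 = 2.460
L(6,8) = 199, L_eff = 199/255 = 0.780392
t(6,8) = 3.32 - 2.460·0.780392 = 1.400
Σt over all 11·7 pixels = 723743/4250 ≈ 170.2924706
V = pitch²·Σt = 1.58²·723743/4250 = 425.118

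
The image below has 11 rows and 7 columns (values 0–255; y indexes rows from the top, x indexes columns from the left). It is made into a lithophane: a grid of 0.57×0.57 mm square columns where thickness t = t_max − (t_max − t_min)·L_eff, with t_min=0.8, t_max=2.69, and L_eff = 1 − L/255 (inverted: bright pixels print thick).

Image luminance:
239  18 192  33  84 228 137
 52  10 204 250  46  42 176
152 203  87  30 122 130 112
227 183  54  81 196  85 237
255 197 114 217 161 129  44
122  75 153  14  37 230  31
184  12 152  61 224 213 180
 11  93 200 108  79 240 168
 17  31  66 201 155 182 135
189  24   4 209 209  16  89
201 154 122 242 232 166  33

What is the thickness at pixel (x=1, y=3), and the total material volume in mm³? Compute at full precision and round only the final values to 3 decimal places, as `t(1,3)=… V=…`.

span = t_max - t_min = 2.69 - 0.8 = 1.890
L(1,3) = 183, L_eff = 1 - 183/255 = 0.282353 (inverted)
t(1,3) = 2.69 - 1.890·0.282353 = 2.156
Σt over all 11·7 pixels = 1153033/8500 ≈ 135.6509412
V = pitch²·Σt = 0.57²·1153033/8500 = 44.073

t(1,3)=2.156 V=44.073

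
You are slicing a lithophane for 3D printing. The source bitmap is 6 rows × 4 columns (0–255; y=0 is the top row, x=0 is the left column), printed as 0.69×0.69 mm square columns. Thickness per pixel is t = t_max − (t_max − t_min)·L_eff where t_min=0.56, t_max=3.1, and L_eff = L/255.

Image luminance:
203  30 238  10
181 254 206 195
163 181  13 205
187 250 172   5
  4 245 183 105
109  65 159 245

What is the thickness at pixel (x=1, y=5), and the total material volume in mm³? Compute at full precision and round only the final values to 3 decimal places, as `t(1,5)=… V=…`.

t(1,5)=2.453 V=18.312

span = t_max - t_min = 3.1 - 0.56 = 2.540
L(1,5) = 65, L_eff = 65/255 = 0.254902
t(1,5) = 3.1 - 2.540·0.254902 = 2.453
Σt over all 6·4 pixels = 245192/6375 ≈ 38.4614902
V = pitch²·Σt = 0.69²·245192/6375 = 18.312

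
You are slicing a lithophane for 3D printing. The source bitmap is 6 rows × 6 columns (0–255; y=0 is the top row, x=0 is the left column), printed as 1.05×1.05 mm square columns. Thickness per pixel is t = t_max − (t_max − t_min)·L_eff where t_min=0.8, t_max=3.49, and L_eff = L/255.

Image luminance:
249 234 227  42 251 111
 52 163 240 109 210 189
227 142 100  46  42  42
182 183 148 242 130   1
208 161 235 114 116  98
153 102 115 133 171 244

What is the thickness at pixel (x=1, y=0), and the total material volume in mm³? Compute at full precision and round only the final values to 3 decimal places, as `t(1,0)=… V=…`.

t(1,0)=1.022 V=75.575

span = t_max - t_min = 3.49 - 0.8 = 2.690
L(1,0) = 234, L_eff = 234/255 = 0.917647
t(1,0) = 3.49 - 2.690·0.917647 = 1.022
Σt over all 6·6 pixels = 145666/2125 ≈ 68.5487059
V = pitch²·Σt = 1.05²·145666/2125 = 75.575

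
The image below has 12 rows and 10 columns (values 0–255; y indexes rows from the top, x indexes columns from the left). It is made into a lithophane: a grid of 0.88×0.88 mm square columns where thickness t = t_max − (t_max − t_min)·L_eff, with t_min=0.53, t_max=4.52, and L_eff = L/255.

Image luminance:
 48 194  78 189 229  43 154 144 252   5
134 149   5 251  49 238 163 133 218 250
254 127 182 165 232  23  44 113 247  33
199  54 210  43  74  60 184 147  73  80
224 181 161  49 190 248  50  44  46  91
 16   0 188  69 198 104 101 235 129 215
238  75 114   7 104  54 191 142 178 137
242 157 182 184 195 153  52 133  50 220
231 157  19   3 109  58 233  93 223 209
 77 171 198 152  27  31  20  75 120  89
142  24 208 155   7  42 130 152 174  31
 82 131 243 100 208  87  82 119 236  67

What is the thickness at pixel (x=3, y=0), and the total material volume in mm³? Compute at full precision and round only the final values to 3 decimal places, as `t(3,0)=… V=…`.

t(3,0)=1.563 V=231.832

span = t_max - t_min = 4.52 - 0.53 = 3.990
L(3,0) = 189, L_eff = 189/255 = 0.741176
t(3,0) = 4.52 - 3.990·0.741176 = 1.563
Σt over all 12·10 pixels = 636161/2125 ≈ 299.3698824
V = pitch²·Σt = 0.88²·636161/2125 = 231.832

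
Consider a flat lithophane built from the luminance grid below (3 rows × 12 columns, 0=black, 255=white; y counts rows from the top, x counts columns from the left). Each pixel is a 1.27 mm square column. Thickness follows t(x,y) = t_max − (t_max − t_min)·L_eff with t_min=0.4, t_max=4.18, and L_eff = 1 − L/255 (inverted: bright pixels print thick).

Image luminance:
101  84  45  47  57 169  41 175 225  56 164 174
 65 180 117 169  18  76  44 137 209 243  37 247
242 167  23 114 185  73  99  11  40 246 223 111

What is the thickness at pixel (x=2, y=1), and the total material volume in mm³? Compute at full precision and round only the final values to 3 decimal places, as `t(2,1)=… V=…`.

span = t_max - t_min = 4.18 - 0.4 = 3.780
L(2,1) = 117, L_eff = 1 - 117/255 = 0.541176 (inverted)
t(2,1) = 4.18 - 3.780·0.541176 = 2.134
Σt over all 3·12 pixels = 169641/2125 ≈ 79.8310588
V = pitch²·Σt = 1.27²·169641/2125 = 128.760

t(2,1)=2.134 V=128.760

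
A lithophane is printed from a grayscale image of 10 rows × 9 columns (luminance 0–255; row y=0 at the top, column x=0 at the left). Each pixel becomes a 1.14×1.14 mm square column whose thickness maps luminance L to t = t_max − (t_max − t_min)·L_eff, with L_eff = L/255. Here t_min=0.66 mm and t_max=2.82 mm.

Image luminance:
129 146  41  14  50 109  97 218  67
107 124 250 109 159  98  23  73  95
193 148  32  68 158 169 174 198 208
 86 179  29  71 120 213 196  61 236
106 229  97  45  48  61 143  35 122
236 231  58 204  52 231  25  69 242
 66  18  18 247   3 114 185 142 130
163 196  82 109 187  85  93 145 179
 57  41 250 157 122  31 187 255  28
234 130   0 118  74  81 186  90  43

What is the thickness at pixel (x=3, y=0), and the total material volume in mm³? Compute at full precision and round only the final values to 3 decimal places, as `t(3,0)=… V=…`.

t(3,0)=2.701 V=209.539

span = t_max - t_min = 2.82 - 0.66 = 2.160
L(3,0) = 14, L_eff = 14/255 = 0.054902
t(3,0) = 2.82 - 2.160·0.054902 = 2.701
Σt over all 10·9 pixels = 342621/2125 ≈ 161.2334118
V = pitch²·Σt = 1.14²·342621/2125 = 209.539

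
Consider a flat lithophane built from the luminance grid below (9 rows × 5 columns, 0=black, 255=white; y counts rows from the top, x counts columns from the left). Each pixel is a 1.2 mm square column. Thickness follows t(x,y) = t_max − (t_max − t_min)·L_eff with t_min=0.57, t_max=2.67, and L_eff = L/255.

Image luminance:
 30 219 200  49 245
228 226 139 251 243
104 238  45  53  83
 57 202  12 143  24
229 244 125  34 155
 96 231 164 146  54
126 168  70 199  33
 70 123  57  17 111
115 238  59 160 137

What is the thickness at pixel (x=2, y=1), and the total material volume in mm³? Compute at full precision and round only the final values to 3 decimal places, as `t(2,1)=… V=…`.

span = t_max - t_min = 2.67 - 0.57 = 2.100
L(2,1) = 139, L_eff = 139/255 = 0.545098
t(2,1) = 2.67 - 2.100·0.545098 = 1.525
Σt over all 9·5 pixels = 120927/1700 ≈ 71.1335294
V = pitch²·Σt = 1.2²·120927/1700 = 102.432

t(2,1)=1.525 V=102.432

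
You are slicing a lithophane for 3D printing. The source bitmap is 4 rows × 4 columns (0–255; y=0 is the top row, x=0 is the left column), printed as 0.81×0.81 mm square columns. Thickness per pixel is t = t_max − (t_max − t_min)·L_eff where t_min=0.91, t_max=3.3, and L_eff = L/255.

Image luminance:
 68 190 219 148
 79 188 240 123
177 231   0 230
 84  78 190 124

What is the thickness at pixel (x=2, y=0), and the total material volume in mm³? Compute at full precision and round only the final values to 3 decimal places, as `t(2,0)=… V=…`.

t(2,0)=1.247 V=20.074

span = t_max - t_min = 3.3 - 0.91 = 2.390
L(2,0) = 219, L_eff = 219/255 = 0.858824
t(2,0) = 3.3 - 2.390·0.858824 = 1.247
Σt over all 4·4 pixels = 780209/25500 ≈ 30.5964314
V = pitch²·Σt = 0.81²·780209/25500 = 20.074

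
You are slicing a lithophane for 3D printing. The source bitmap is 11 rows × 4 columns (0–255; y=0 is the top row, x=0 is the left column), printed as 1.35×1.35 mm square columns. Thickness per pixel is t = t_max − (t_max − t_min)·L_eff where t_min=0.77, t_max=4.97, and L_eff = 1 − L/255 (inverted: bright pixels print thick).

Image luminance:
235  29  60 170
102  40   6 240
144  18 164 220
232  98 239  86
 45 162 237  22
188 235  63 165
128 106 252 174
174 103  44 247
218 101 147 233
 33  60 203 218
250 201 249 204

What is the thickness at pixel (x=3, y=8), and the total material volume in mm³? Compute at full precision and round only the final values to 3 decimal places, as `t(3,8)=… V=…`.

t(3,8)=4.608 V=258.212

span = t_max - t_min = 4.97 - 0.77 = 4.200
L(3,8) = 233, L_eff = 1 - 233/255 = 0.086275 (inverted)
t(3,8) = 4.97 - 4.200·0.086275 = 4.608
Σt over all 11·4 pixels = 141.68
V = pitch²·Σt = 1.35²·141.68 = 258.212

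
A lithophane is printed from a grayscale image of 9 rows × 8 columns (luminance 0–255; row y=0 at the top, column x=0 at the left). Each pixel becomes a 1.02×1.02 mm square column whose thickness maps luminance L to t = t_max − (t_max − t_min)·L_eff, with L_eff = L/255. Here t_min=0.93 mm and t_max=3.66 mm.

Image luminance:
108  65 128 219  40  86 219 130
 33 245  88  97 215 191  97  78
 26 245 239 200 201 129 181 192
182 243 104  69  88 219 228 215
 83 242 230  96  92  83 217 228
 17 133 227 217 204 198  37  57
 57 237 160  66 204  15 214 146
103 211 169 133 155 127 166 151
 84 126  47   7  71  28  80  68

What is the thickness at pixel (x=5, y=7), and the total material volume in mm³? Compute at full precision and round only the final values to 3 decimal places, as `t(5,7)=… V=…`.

t(5,7)=2.300 V=162.938

span = t_max - t_min = 3.66 - 0.93 = 2.730
L(5,7) = 127, L_eff = 127/255 = 0.498039
t(5,7) = 3.66 - 2.730·0.498039 = 2.300
Σt over all 9·8 pixels = 665597/4250 ≈ 156.6110588
V = pitch²·Σt = 1.02²·665597/4250 = 162.938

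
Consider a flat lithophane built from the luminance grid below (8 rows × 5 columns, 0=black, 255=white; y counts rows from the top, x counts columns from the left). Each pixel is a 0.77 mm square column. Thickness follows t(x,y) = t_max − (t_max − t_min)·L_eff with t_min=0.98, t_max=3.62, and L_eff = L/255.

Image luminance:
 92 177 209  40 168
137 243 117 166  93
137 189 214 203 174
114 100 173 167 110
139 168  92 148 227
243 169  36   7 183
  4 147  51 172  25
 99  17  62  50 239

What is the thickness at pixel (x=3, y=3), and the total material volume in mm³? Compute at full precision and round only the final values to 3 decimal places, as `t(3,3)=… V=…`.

t(3,3)=1.891 V=53.313

span = t_max - t_min = 3.62 - 0.98 = 2.640
L(3,3) = 167, L_eff = 167/255 = 0.654902
t(3,3) = 3.62 - 2.640·0.654902 = 1.891
Σt over all 8·5 pixels = 191078/2125 ≈ 89.9190588
V = pitch²·Σt = 0.77²·191078/2125 = 53.313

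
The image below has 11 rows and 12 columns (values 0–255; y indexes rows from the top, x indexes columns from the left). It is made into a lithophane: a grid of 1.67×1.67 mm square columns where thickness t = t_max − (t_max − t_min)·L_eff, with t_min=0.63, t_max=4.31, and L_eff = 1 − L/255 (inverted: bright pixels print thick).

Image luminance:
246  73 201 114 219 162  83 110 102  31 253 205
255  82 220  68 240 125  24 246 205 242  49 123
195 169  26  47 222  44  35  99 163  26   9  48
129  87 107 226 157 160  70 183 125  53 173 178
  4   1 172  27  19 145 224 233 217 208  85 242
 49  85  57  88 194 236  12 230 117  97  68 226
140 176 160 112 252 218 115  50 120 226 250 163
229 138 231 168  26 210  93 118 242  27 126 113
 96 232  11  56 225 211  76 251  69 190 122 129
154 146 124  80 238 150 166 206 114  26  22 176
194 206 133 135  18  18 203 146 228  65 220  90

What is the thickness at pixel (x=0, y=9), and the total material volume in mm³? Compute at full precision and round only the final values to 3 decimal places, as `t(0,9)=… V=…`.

t(0,9)=2.852 V=959.361

span = t_max - t_min = 4.31 - 0.63 = 3.680
L(0,9) = 154, L_eff = 1 - 154/255 = 0.396078 (inverted)
t(0,9) = 4.31 - 3.680·0.396078 = 2.852
Σt over all 11·12 pixels = 2192953/6375 ≈ 343.9926275
V = pitch²·Σt = 1.67²·2192953/6375 = 959.361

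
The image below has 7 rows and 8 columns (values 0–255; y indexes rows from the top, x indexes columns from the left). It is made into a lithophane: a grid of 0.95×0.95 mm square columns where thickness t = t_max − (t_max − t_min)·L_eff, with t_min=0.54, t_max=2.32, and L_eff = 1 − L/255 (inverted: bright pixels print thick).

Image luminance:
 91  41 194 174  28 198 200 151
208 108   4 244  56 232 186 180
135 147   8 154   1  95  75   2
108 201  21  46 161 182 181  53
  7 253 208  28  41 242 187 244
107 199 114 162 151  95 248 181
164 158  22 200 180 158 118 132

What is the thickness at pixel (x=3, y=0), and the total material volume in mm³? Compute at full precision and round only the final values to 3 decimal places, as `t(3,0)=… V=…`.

span = t_max - t_min = 2.32 - 0.54 = 1.780
L(3,0) = 174, L_eff = 1 - 174/255 = 0.317647 (inverted)
t(3,0) = 2.32 - 1.780·0.317647 = 1.755
Σt over all 7·8 pixels = 174976/2125 ≈ 82.3416471
V = pitch²·Σt = 0.95²·174976/2125 = 74.313

t(3,0)=1.755 V=74.313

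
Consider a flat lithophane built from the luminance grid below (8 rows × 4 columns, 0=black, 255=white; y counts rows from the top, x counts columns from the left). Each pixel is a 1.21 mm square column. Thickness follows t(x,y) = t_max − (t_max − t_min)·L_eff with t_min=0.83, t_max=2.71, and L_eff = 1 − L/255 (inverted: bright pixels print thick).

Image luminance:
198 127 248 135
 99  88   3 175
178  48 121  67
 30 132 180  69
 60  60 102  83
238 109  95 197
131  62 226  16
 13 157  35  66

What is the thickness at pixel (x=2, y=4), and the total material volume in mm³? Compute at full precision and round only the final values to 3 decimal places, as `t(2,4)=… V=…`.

span = t_max - t_min = 2.71 - 0.83 = 1.880
L(2,4) = 102, L_eff = 1 - 102/255 = 0.600000 (inverted)
t(2,4) = 2.71 - 1.880·0.600000 = 1.582
Σt over all 8·4 pixels = 336076/6375 ≈ 52.7178039
V = pitch²·Σt = 1.21²·336076/6375 = 77.184

t(2,4)=1.582 V=77.184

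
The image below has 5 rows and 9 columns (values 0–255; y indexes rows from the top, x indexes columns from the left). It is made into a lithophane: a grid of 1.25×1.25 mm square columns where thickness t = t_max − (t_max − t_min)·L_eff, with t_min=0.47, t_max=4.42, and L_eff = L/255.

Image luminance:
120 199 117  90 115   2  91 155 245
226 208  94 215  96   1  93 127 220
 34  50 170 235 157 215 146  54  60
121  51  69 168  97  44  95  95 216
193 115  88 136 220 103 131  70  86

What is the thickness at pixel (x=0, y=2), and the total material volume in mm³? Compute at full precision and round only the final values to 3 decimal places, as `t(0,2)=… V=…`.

span = t_max - t_min = 4.42 - 0.47 = 3.950
L(0,2) = 34, L_eff = 34/255 = 0.133333
t(0,2) = 4.42 - 3.950·0.133333 = 3.893
Σt over all 5·9 pixels = 569383/5100 ≈ 111.6437255
V = pitch²·Σt = 1.25²·569383/5100 = 174.443

t(0,2)=3.893 V=174.443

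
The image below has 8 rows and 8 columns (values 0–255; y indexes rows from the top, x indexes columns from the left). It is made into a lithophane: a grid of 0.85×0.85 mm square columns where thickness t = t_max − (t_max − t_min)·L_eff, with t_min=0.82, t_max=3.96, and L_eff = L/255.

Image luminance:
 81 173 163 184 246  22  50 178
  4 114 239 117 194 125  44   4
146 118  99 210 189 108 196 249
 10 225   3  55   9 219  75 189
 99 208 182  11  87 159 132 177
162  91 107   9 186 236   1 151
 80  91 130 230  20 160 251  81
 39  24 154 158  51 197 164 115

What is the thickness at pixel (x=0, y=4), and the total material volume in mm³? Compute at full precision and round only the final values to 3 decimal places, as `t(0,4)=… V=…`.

span = t_max - t_min = 3.96 - 0.82 = 3.140
L(0,4) = 99, L_eff = 99/255 = 0.388235
t(0,4) = 3.96 - 3.140·0.388235 = 2.741
Σt over all 8·8 pixels = 1978343/12750 ≈ 155.1641569
V = pitch²·Σt = 0.85²·1978343/12750 = 112.106

t(0,4)=2.741 V=112.106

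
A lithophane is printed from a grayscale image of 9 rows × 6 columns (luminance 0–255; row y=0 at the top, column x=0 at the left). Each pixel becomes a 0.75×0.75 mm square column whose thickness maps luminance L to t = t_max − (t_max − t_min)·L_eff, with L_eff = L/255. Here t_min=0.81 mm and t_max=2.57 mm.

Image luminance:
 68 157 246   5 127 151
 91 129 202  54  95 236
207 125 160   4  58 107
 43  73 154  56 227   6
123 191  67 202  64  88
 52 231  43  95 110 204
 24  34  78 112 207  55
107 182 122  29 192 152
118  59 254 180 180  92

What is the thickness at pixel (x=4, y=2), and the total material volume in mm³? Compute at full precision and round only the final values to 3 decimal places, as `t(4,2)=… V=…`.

span = t_max - t_min = 2.57 - 0.81 = 1.760
L(4,2) = 58, L_eff = 58/255 = 0.227451
t(4,2) = 2.57 - 1.760·0.227451 = 2.170
Σt over all 9·6 pixels = 1203781/12750 ≈ 94.4141961
V = pitch²·Σt = 0.75²·1203781/12750 = 53.108

t(4,2)=2.170 V=53.108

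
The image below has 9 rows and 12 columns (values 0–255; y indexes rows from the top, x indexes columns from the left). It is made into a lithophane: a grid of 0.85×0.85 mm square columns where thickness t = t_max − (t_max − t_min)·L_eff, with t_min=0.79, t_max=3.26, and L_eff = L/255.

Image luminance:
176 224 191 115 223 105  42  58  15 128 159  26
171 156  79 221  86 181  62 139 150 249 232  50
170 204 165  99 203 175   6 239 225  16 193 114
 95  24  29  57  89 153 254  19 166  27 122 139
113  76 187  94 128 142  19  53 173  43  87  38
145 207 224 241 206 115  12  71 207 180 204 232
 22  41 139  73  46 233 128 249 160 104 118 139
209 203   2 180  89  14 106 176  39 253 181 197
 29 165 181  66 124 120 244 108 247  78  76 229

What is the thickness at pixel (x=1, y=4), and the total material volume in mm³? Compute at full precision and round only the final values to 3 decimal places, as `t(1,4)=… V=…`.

span = t_max - t_min = 3.26 - 0.79 = 2.470
L(1,4) = 76, L_eff = 76/255 = 0.298039
t(1,4) = 3.26 - 2.470·0.298039 = 2.524
Σt over all 9·12 pixels = 2737049/12750 ≈ 214.6705098
V = pitch²·Σt = 0.85²·2737049/12750 = 155.099

t(1,4)=2.524 V=155.099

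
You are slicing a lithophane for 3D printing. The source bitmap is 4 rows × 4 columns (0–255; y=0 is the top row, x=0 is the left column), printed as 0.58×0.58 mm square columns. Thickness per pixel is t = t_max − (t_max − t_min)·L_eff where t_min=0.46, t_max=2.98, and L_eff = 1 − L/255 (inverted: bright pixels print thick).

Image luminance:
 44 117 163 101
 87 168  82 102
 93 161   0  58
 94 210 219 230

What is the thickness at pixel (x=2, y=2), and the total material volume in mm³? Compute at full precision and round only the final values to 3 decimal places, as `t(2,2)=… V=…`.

span = t_max - t_min = 2.98 - 0.46 = 2.520
L(2,2) = 0, L_eff = 1 - 0/255 = 1.000000 (inverted)
t(2,2) = 2.98 - 2.520·1.000000 = 0.460
Σt over all 4·4 pixels = 56149/2125 ≈ 26.4230588
V = pitch²·Σt = 0.58²·56149/2125 = 8.889

t(2,2)=0.460 V=8.889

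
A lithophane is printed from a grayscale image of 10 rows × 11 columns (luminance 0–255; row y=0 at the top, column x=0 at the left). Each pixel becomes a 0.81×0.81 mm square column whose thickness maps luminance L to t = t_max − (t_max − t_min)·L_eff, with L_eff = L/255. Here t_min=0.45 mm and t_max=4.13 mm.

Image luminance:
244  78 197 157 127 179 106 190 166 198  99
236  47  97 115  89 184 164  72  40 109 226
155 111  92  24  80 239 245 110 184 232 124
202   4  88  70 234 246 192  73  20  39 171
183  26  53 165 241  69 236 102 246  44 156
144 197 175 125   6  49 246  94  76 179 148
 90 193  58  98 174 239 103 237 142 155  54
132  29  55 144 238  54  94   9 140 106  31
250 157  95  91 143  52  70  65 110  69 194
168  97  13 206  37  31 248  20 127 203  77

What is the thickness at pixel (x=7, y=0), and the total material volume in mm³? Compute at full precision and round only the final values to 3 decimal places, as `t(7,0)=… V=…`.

span = t_max - t_min = 4.13 - 0.45 = 3.680
L(7,0) = 190, L_eff = 190/255 = 0.745098
t(7,0) = 4.13 - 3.680·0.745098 = 1.388
Σt over all 10·11 pixels = 3195533/12750 ≈ 250.6300392
V = pitch²·Σt = 0.81²·3195533/12750 = 164.438

t(7,0)=1.388 V=164.438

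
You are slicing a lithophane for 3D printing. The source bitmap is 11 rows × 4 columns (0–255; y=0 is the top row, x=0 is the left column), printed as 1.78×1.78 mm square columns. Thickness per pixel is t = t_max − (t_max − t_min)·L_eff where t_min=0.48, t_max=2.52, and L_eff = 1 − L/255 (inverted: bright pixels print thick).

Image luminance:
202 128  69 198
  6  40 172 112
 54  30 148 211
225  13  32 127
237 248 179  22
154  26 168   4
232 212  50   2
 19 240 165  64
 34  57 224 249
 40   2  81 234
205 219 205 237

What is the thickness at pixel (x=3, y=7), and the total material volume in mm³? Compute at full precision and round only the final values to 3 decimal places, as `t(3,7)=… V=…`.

span = t_max - t_min = 2.52 - 0.48 = 2.040
L(3,7) = 64, L_eff = 1 - 64/255 = 0.749020 (inverted)
t(3,7) = 2.52 - 2.040·0.749020 = 0.992
Σt over all 11·4 pixels = 65.728
V = pitch²·Σt = 1.78²·65.728 = 208.253

t(3,7)=0.992 V=208.253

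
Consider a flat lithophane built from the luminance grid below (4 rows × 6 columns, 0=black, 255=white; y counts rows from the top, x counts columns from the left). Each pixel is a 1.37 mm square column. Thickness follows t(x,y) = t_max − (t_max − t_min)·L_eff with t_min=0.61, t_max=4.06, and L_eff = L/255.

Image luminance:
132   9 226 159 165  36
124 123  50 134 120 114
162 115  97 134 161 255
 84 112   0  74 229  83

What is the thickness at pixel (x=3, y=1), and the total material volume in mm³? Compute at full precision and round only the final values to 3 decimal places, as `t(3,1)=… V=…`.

span = t_max - t_min = 4.06 - 0.61 = 3.450
L(3,1) = 134, L_eff = 134/255 = 0.525490
t(3,1) = 4.06 - 3.450·0.525490 = 2.247
Σt over all 4·6 pixels = 49497/850 ≈ 58.2317647
V = pitch²·Σt = 1.37²·49497/850 = 109.295

t(3,1)=2.247 V=109.295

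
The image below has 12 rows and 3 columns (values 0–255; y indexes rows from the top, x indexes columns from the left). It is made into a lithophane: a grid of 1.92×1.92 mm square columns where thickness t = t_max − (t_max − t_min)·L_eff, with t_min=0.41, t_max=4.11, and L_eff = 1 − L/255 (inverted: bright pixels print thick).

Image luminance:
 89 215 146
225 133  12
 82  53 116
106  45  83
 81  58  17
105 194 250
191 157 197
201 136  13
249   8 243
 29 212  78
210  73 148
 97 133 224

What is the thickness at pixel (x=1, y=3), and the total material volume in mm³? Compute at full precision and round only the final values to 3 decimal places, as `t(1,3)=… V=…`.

span = t_max - t_min = 4.11 - 0.41 = 3.700
L(1,3) = 45, L_eff = 1 - 45/255 = 0.823529 (inverted)
t(1,3) = 4.11 - 3.700·0.823529 = 1.063
Σt over all 12·3 pixels = 208171/2550 ≈ 81.6356863
V = pitch²·Σt = 1.92²·208171/2550 = 300.942

t(1,3)=1.063 V=300.942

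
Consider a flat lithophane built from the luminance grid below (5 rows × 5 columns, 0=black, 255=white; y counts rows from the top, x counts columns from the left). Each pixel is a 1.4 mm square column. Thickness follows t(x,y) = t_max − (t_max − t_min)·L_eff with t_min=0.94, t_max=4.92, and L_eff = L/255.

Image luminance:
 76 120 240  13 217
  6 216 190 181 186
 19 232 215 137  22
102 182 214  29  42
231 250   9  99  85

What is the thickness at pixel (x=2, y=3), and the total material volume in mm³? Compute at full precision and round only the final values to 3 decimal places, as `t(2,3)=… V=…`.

span = t_max - t_min = 4.92 - 0.94 = 3.980
L(2,3) = 214, L_eff = 214/255 = 0.839216
t(2,3) = 4.92 - 3.980·0.839216 = 1.580
Σt over all 5·5 pixels = 908963/12750 ≈ 71.2912157
V = pitch²·Σt = 1.4²·908963/12750 = 139.731

t(2,3)=1.580 V=139.731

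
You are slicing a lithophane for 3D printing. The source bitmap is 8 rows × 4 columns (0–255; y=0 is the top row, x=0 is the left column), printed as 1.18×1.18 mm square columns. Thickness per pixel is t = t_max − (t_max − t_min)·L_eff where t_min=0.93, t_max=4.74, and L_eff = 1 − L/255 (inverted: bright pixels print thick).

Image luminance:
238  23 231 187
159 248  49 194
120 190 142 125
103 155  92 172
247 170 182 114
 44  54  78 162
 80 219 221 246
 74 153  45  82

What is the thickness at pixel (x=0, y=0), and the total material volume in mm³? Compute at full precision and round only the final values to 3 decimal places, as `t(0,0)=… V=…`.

span = t_max - t_min = 4.74 - 0.93 = 3.810
L(0,0) = 238, L_eff = 1 - 238/255 = 0.066667 (inverted)
t(0,0) = 4.74 - 3.810·0.066667 = 4.486
Σt over all 8·4 pixels = 837033/8500 ≈ 98.4744706
V = pitch²·Σt = 1.18²·837033/8500 = 137.116

t(0,0)=4.486 V=137.116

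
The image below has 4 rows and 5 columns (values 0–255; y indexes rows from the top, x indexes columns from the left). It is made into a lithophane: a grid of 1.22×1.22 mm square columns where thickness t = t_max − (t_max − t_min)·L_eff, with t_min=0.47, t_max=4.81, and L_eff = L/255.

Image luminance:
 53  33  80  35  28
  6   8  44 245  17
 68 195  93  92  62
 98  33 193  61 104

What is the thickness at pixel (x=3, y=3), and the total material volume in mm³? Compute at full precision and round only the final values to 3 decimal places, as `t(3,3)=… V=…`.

span = t_max - t_min = 4.81 - 0.47 = 4.340
L(3,3) = 61, L_eff = 61/255 = 0.239216
t(3,3) = 4.81 - 4.340·0.239216 = 3.772
Σt over all 4·5 pixels = 148439/2125 ≈ 69.8536471
V = pitch²·Σt = 1.22²·148439/2125 = 103.970

t(3,3)=3.772 V=103.970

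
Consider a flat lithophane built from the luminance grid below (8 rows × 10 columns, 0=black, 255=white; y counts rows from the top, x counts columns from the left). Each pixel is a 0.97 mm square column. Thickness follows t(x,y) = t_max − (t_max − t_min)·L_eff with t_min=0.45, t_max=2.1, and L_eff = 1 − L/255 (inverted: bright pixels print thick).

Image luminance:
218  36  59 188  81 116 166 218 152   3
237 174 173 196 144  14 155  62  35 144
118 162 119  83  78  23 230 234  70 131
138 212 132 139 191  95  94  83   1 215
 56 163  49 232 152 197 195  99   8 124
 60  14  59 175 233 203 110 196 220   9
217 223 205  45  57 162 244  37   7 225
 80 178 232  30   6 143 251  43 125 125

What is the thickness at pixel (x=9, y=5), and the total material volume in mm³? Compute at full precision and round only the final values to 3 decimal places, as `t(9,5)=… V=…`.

span = t_max - t_min = 2.1 - 0.45 = 1.650
L(9,5) = 9, L_eff = 1 - 9/255 = 0.964706 (inverted)
t(9,5) = 2.1 - 1.650·0.964706 = 0.508
Σt over all 8·10 pixels = 43647/425 ≈ 102.6988235
V = pitch²·Σt = 0.97²·43647/425 = 96.629

t(9,5)=0.508 V=96.629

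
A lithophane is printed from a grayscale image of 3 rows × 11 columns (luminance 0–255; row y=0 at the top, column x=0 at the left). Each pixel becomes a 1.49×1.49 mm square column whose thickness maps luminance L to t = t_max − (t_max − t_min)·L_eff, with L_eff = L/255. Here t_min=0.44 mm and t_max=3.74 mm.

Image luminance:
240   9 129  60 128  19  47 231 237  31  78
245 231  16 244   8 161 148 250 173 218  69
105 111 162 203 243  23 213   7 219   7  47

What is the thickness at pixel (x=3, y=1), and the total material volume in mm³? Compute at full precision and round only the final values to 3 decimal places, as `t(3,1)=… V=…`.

t(3,1)=0.582 V=150.118

span = t_max - t_min = 3.74 - 0.44 = 3.300
L(3,1) = 244, L_eff = 244/255 = 0.956863
t(3,1) = 3.74 - 3.300·0.956863 = 0.582
Σt over all 3·11 pixels = 2299/34 ≈ 67.6176471
V = pitch²·Σt = 1.49²·2299/34 = 150.118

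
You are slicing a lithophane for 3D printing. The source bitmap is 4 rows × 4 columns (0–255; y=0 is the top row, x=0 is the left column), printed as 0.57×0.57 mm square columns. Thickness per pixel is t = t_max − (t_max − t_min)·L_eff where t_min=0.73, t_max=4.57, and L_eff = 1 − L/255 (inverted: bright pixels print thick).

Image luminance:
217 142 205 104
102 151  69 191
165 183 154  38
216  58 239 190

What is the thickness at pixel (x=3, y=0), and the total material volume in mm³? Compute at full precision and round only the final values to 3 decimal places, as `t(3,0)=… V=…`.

t(3,0)=2.296 V=15.655

span = t_max - t_min = 4.57 - 0.73 = 3.840
L(3,0) = 104, L_eff = 1 - 104/255 = 0.592157 (inverted)
t(3,0) = 4.57 - 3.840·0.592157 = 2.296
Σt over all 4·4 pixels = 102388/2125 ≈ 48.1825882
V = pitch²·Σt = 0.57²·102388/2125 = 15.655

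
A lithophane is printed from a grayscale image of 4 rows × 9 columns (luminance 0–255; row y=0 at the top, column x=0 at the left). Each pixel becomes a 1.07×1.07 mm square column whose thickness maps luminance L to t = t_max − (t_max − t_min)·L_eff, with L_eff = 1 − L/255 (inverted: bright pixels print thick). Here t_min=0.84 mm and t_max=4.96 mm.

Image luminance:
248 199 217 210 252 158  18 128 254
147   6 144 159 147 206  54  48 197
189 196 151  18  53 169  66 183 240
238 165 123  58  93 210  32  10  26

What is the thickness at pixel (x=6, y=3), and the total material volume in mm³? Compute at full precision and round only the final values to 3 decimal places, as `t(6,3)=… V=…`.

t(6,3)=1.357 V=127.334

span = t_max - t_min = 4.96 - 0.84 = 4.120
L(6,3) = 32, L_eff = 1 - 32/255 = 0.874510 (inverted)
t(6,3) = 4.96 - 4.120·0.874510 = 1.357
Σt over all 4·9 pixels = 709016/6375 ≈ 111.2181961
V = pitch²·Σt = 1.07²·709016/6375 = 127.334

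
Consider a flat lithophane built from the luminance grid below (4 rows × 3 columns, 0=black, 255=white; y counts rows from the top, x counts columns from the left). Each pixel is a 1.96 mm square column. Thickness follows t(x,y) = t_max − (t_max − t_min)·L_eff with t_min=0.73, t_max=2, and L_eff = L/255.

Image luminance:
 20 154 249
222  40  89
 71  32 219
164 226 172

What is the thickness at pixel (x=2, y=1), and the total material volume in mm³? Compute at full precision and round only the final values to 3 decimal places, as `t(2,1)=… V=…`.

t(2,1)=1.557 V=60.476

span = t_max - t_min = 2 - 0.73 = 1.270
L(2,1) = 89, L_eff = 89/255 = 0.349020
t(2,1) = 2 - 1.270·0.349020 = 1.557
Σt over all 4·3 pixels = 200717/12750 ≈ 15.7425098
V = pitch²·Σt = 1.96²·200717/12750 = 60.476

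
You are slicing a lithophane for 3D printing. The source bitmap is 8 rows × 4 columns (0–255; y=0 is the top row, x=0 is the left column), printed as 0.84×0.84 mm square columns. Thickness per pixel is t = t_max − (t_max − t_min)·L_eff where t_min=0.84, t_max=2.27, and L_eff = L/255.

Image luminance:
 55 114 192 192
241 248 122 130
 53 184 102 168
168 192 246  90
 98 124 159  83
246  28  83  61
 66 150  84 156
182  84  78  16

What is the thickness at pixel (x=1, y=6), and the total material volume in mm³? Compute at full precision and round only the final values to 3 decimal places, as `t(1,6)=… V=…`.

t(1,6)=1.429 V=34.656

span = t_max - t_min = 2.27 - 0.84 = 1.430
L(1,6) = 150, L_eff = 150/255 = 0.588235
t(1,6) = 2.27 - 1.430·0.588235 = 1.429
Σt over all 8·4 pixels = 250487/5100 ≈ 49.1150980
V = pitch²·Σt = 0.84²·250487/5100 = 34.656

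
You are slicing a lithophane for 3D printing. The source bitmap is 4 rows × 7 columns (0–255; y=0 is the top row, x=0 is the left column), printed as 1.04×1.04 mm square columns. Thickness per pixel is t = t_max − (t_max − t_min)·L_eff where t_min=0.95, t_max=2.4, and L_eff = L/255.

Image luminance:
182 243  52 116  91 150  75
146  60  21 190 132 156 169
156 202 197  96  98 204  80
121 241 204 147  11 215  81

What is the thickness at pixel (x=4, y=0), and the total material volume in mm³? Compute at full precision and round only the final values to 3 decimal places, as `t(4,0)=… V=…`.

span = t_max - t_min = 2.4 - 0.95 = 1.450
L(4,0) = 91, L_eff = 91/255 = 0.356863
t(4,0) = 2.4 - 1.450·0.356863 = 1.883
Σt over all 4·7 pixels = 57869/1275 ≈ 45.3874510
V = pitch²·Σt = 1.04²·57869/1275 = 49.091

t(4,0)=1.883 V=49.091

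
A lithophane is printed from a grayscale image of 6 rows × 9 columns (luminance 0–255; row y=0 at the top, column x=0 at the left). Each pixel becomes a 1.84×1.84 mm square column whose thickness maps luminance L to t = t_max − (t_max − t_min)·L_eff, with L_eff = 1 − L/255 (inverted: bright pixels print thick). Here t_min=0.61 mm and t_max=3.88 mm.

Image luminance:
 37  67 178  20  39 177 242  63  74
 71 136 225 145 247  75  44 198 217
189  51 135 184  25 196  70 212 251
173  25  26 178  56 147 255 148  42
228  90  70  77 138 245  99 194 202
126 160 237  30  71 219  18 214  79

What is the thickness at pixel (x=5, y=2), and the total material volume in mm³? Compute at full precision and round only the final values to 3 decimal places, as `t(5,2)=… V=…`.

span = t_max - t_min = 3.88 - 0.61 = 3.270
L(5,2) = 196, L_eff = 1 - 196/255 = 0.231373 (inverted)
t(5,2) = 3.88 - 3.270·0.231373 = 3.123
Σt over all 6·9 pixels = 42221/340 ≈ 124.1794118
V = pitch²·Σt = 1.84²·42221/340 = 420.422

t(5,2)=3.123 V=420.422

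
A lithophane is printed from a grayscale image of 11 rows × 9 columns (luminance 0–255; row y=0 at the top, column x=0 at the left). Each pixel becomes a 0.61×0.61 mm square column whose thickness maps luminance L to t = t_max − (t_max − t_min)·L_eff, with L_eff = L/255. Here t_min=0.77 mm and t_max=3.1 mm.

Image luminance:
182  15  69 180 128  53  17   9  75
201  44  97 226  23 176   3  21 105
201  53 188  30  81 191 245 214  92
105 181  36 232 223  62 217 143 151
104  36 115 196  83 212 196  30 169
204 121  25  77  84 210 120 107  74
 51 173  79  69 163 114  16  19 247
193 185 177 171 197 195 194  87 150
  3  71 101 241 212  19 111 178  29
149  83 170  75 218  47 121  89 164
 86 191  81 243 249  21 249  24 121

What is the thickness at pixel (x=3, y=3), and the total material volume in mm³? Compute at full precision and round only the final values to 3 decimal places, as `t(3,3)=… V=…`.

span = t_max - t_min = 3.1 - 0.77 = 2.330
L(3,3) = 232, L_eff = 232/255 = 0.909804
t(3,3) = 3.1 - 2.330·0.909804 = 0.980
Σt over all 11·9 pixels = 414153/2125 ≈ 194.8955294
V = pitch²·Σt = 0.61²·414153/2125 = 72.521

t(3,3)=0.980 V=72.521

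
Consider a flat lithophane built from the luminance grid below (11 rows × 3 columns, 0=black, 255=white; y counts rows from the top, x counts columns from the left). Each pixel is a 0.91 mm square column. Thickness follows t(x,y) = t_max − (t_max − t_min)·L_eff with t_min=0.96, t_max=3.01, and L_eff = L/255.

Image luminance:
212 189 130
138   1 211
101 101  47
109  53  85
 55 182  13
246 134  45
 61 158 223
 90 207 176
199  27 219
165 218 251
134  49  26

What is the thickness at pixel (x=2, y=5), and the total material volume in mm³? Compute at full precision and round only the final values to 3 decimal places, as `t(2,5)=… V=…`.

span = t_max - t_min = 3.01 - 0.96 = 2.050
L(2,5) = 45, L_eff = 45/255 = 0.176471
t(2,5) = 3.01 - 2.050·0.176471 = 2.648
Σt over all 11·3 pixels = 83032/1275 ≈ 65.1231373
V = pitch²·Σt = 0.91²·83032/1275 = 53.928

t(2,5)=2.648 V=53.928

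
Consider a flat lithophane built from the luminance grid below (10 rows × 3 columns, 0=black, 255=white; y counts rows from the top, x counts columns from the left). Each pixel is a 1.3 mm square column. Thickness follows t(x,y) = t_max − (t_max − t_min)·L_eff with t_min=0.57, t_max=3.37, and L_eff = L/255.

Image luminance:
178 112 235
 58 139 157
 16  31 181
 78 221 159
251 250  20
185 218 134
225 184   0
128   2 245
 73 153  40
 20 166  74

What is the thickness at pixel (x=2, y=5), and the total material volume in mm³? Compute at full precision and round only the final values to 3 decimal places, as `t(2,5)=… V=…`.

span = t_max - t_min = 3.37 - 0.57 = 2.800
L(2,5) = 134, L_eff = 134/255 = 0.525490
t(2,5) = 3.37 - 2.800·0.525490 = 1.899
Σt over all 10·3 pixels = 49227/850 ≈ 57.9141176
V = pitch²·Σt = 1.3²·49227/850 = 97.875

t(2,5)=1.899 V=97.875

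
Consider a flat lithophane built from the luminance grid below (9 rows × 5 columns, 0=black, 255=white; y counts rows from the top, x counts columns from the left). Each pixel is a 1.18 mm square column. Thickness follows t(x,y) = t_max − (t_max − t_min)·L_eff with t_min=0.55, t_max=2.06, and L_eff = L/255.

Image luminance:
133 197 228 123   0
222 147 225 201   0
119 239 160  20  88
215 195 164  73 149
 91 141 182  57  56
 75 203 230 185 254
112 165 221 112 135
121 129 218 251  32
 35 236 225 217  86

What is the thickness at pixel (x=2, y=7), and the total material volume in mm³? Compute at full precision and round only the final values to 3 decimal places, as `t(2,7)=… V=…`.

t(2,7)=0.769 V=74.105

span = t_max - t_min = 2.06 - 0.55 = 1.510
L(2,7) = 218, L_eff = 218/255 = 0.854902
t(2,7) = 2.06 - 1.510·0.854902 = 0.769
Σt over all 9·5 pixels = 1357133/25500 ≈ 53.2209020
V = pitch²·Σt = 1.18²·1357133/25500 = 74.105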